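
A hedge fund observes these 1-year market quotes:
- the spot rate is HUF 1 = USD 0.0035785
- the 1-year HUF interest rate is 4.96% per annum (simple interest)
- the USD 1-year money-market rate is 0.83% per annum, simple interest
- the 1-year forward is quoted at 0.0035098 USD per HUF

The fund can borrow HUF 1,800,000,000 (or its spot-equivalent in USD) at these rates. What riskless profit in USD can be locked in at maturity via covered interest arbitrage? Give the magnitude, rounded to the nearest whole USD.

USD 136,232

T = 1 year.
Route A — deposit HUF, sell forward: 1,800,000,000 × 1.049600 × 0.0035098 = USD 6,630,994.94.
Route B — convert at spot, deposit USD: 1,800,000,000 × 0.0035785 × 1.008300 = USD 6,494,762.79.
The quoted forward overvalues HUF, so borrow USD, buy HUF at spot, deposit the HUF at 4.96%, and sell the proceeds forward at 0.0035098.
Profit = 6,630,994.94 − 6,494,762.79 = USD 136,232.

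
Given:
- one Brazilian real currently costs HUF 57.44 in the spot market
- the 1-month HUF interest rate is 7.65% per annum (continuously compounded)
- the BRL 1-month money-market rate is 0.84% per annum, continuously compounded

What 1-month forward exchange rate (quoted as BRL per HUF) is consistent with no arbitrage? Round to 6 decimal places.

0.017311

T = 1/12 years.
Growth of 1 HUF over T: e^(0.0765×1/12) = 1.0063954.
BRL accumulates by e^(0.0084×1/12) = 1.0007002.
So F = 57.44 × 1.0063954 / 1.0007002 = 57.76690 (HUF/BRL).
Quoted the other way: 1/57.76690 = 0.017311 BRL per HUF.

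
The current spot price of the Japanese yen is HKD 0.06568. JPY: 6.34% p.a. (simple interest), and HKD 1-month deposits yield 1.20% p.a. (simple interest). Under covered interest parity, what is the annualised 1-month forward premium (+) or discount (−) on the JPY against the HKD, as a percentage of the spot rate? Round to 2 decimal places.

-5.11%

T = 1/12 years.
F = S · g_HKD/g_JPY = 0.06568 × 1.001000/1.0052833 = 0.06540015.
Annualised premium = (F − S)/S × (1/T) = (0.06540015 − 0.06568)/0.06568 ÷ (1/12) = -5.11%.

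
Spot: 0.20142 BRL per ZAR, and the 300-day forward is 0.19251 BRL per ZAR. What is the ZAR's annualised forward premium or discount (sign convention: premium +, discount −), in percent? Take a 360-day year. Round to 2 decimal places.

-5.31%

T = 300/360 years.
Period premium: (0.19251 − 0.20142)/0.20142 = -0.0442359.
Annualise by dividing by T: -0.0442359 / (300/360) = -0.053083 → -5.31%.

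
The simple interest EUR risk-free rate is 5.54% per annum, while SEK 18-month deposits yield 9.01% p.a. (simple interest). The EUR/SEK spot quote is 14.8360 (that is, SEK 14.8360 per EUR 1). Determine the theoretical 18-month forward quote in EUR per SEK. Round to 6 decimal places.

0.064313

T = 18/12 years.
SEK growth factor: 1 + 0.0901×18/12 = 1.135150.
EUR accumulates by 1 + 0.0554×18/12 = 1.083100.
Forward (SEK per EUR) = 14.836 × 1.135150 / 1.083100 = 15.54897.
Quoted the other way: 1/15.54897 = 0.064313 EUR per SEK.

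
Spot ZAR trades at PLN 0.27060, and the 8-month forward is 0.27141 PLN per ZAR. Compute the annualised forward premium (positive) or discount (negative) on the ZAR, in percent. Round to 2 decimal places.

T = 8/12 years.
(F − S)/S = (0.27141 − 0.2706)/0.2706 = 0.0029933.
Per annum: 0.0029933 / (8/12) = 0.004490 = 0.45%.

+0.45%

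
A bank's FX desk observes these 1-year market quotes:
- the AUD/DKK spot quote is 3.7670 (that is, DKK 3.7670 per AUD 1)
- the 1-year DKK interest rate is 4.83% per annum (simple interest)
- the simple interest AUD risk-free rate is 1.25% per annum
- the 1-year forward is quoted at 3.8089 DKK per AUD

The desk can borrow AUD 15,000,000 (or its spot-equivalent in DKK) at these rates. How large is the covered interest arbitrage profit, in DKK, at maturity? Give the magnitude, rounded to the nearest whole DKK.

DKK 1,386,523

T = 1 year.
Route A — deposit AUD, sell forward: 15,000,000 × 1.012500 × 3.8089 = DKK 57,847,668.75.
Route B — convert at spot, deposit DKK: 15,000,000 × 3.7670 × 1.048300 = DKK 59,234,191.50.
The quoted forward undervalues AUD, so borrow AUD, convert to DKK at spot, deposit the DKK at 4.83%, and buy AUD forward at 3.8089 to cover the loan.
Profit = 59,234,191.50 − 57,847,668.75 = DKK 1,386,523.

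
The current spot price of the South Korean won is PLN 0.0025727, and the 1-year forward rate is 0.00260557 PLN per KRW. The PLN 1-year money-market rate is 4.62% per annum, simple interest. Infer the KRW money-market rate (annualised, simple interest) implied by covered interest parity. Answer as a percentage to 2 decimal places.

T = 1 year.
F/S = 0.00260557/0.0025727 = 1.0127765 = (growth of PLN) / (growth of KRW).
PLN growth factor: 1 + 0.0462×1 = 1.046200.
That pins the KRW growth at 1.0330019.
r = (1.0330019 − 1)/1 = 0.033002 → 3.30%.

3.30%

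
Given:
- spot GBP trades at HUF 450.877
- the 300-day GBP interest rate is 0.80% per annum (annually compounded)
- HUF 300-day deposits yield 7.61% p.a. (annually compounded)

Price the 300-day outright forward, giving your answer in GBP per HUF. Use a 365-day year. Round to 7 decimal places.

T = 300/365 years.
HUF accumulates by (1 + 0.0761)^(300/365) = 1.0621363.
Growth of 1 GBP over T: (1 + 0.0080)^(300/365) = 1.0065707.
So F = 450.877 × 1.0621363 / 1.0065707 = 475.7667 (HUF/GBP).
Invert for GBP per HUF: 1 / 475.7667 = 0.0021019.

0.0021019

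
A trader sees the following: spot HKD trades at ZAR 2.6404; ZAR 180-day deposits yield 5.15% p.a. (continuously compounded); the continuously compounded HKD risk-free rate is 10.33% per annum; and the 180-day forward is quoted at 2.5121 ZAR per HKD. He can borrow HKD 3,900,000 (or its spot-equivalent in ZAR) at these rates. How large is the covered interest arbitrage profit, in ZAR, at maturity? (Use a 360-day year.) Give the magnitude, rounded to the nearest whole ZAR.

ZAR 249,655

T = 180/360 years.
Keep in HKD, deliver into the forward: 3,900,000·1.0530071255·2.5121 = ZAR 10,316,510.88.
Swap to ZAR now, deposit: 3,900,000·2.6404·1.0260843953 = ZAR 10,566,165.63.
The quoted forward undervalues HKD, so borrow HKD, convert to ZAR at spot, deposit the ZAR at 5.15%, and buy HKD forward at 2.5121 to cover the loan.
Arbitrage profit = |10,316,510.88 − 10,566,165.63| = ZAR 249,655.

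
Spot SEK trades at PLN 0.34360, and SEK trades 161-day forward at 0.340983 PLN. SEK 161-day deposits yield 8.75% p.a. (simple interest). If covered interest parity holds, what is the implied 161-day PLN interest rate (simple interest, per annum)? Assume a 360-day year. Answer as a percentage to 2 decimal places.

6.98%

T = 161/360 years.
CIP gives F = S · g_PLN/g_SEK, so g_PLN/g_SEK = 0.340983/0.3436 = 0.9923836.
SEK growth factor: 1 + 0.0875×161/360 = 1.0391319.
So the PLN growth factor = 1.0312175.
(1.0312175 − 1)/T = 0.069803, i.e. 6.98%.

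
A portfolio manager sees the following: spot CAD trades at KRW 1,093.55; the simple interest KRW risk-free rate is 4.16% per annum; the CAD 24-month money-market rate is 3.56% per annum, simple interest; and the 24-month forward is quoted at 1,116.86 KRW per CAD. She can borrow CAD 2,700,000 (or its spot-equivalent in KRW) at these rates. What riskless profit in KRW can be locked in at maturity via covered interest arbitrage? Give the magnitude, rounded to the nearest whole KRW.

T = 2 years.
Keep in CAD, deliver into the forward: 2,700,000·1.071200·1116.86 = KRW 3,230,227,166.40.
Swap to KRW now, deposit: 2,700,000·1093.55·1.083200 = KRW 3,198,240,072.00.
The quoted forward overvalues CAD, so borrow KRW, buy CAD at spot, deposit the CAD at 3.56%, and sell the proceeds forward at 1,116.86.
Arbitrage profit = |3,230,227,166.40 − 3,198,240,072.00| = KRW 31,987,094.

KRW 31,987,094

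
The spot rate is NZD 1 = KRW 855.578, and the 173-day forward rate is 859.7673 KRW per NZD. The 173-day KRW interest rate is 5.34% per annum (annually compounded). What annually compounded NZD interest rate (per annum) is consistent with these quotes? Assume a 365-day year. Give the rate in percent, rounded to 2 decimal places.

4.26%

T = 173/365 years.
By CIP, F/S equals the KRW-to-NZD growth ratio: 859.7673/855.578 = 1.0048965.
The KRW side grows by (1 + 0.0534)^(173/365) = 1.024964.
So the NZD growth factor = 1.0199697.
Annualise: 1.0199697^(365/173) − 1 = 0.042600 = 4.26%.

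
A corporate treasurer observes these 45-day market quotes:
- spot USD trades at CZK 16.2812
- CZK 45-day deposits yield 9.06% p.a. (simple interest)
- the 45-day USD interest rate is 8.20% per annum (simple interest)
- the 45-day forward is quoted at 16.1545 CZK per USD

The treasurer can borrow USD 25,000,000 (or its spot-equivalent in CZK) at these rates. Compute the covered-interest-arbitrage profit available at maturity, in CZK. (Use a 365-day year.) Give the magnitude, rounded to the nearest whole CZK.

T = 45/365 years.
Route A — deposit USD, sell forward: 25,000,000 × 1.01010958904 × 16.1545 = CZK 407,945,383.90.
Route B — convert at spot, deposit CZK: 25,000,000 × 16.2812 × 1.01116986301 = CZK 411,576,469.34.
The quoted forward undervalues USD, so borrow USD, convert to CZK at spot, deposit the CZK at 9.06%, and buy USD forward at 16.1545 to cover the loan.
Arbitrage profit = |407,945,383.90 − 411,576,469.34| = CZK 3,631,085.

CZK 3,631,085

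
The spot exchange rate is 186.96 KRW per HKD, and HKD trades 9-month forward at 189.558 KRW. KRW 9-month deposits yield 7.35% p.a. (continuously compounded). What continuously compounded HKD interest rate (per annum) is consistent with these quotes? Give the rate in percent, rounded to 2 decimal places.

5.51%

T = 9/12 years.
CIP gives F = S · g_KRW/g_HKD, so g_KRW/g_HKD = 189.558/186.96 = 1.0138960.
The KRW side grows by e^(0.0735×9/12) = 1.0566727.
So the HKD growth factor = 1.0421904.
r = ln(1.0421904)/(9/12) = 0.055100 → 5.51%.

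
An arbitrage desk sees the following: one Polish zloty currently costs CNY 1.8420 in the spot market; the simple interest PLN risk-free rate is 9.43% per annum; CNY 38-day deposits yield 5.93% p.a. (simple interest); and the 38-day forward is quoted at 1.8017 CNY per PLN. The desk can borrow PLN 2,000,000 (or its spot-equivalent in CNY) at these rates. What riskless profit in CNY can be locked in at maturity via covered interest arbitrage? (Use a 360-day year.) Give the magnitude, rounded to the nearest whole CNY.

CNY 67,792

T = 38/360 years.
Keep in PLN, deliver into the forward: 2,000,000·1.009953889·1.8017 = CNY 3,639,267.84.
Swap to CNY now, deposit: 2,000,000·1.8420·1.006259444 = CNY 3,707,059.79.
The quoted forward undervalues PLN, so borrow PLN, convert to CNY at spot, deposit the CNY at 5.93%, and buy PLN forward at 1.8017 to cover the loan.
The gap between the two covered legs is CNY 67,792.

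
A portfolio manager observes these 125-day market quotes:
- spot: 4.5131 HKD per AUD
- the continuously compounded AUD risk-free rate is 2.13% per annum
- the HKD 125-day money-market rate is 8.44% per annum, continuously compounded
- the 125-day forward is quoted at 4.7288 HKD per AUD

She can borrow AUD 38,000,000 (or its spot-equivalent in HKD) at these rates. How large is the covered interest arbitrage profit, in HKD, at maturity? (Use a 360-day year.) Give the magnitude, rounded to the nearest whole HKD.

HKD 4,430,311

T = 125/360 years.
Keep in AUD, deliver into the forward: 38,000,000·1.00742325006·4.7288 = HKD 181,028,316.47.
Swap to HKD now, deposit: 38,000,000·4.5131·1.02973918894 = HKD 176,598,005.48.
The quoted forward overvalues AUD, so borrow HKD, buy AUD at spot, deposit the AUD at 2.13%, and sell the proceeds forward at 4.7288.
The gap between the two covered legs is HKD 4,430,311.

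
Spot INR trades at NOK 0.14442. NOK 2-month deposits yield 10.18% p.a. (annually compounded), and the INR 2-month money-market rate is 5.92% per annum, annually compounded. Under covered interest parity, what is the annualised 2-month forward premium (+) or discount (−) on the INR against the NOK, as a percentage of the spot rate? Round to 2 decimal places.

+3.96%

T = 2/12 years.
F = S · g_NOK/g_INR = 0.14442 × 1.0162888/1.0096317 = 0.14537225.
(F − S)/S ÷ T = (0.14537225 − 0.14442)/0.14442/(2/12) = 0.039562 → 3.96%.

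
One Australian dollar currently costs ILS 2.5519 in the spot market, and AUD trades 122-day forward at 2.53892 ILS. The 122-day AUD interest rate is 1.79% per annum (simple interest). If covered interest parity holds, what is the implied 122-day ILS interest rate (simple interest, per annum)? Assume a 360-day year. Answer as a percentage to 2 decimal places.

T = 122/360 years.
CIP gives F = S · g_ILS/g_AUD, so g_ILS/g_AUD = 2.53892/2.5519 = 0.9949136.
The AUD side grows by 1 + 0.0179×122/360 = 1.0060661.
Hence g_ILS = 1.0009488.
r = (1.0009488 − 1)/(122/360) = 0.002800 → 0.28%.

0.28%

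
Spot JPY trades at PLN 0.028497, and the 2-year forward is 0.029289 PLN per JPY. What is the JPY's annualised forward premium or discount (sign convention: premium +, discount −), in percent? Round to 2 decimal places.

+1.39%

T = 2 years.
(F − S)/S = (0.029289 − 0.028497)/0.028497 = 0.0277924.
Annualise by dividing by T: 0.0277924 / 2 = 0.013896 → 1.39%.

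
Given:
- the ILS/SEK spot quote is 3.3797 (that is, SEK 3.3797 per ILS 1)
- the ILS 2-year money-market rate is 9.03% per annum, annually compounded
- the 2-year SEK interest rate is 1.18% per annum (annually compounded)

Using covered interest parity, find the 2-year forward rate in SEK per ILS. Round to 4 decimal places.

2.9106

T = 2 years.
SEK growth factor: (1 + 0.0118)^2 = 1.0237392.
ILS accumulates by (1 + 0.0903)^2 = 1.1887541.
So F = 3.3797 × 1.0237392 / 1.1887541 = 2.910553 (SEK/ILS).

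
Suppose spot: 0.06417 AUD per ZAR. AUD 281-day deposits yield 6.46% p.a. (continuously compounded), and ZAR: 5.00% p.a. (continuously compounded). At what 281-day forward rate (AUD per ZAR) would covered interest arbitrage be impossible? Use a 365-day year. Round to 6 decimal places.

T = 281/365 years.
Growth of 1 AUD over T: e^(0.0646×281/365) = 1.0509906.
ZAR accumulates by e^(0.0500×281/365) = 1.0392436.
Forward (AUD per ZAR) = 0.06417 × 1.0509906 / 1.0392436 = 0.06489534.

0.064895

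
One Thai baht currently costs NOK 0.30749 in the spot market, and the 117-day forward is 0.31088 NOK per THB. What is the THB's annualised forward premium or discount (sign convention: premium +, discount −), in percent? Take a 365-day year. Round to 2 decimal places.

T = 117/365 years.
(F − S)/S = (0.31088 − 0.30749)/0.30749 = 0.0110247.
Annualise by dividing by T: 0.0110247 / (117/365) = 0.034393 → 3.44%.

+3.44%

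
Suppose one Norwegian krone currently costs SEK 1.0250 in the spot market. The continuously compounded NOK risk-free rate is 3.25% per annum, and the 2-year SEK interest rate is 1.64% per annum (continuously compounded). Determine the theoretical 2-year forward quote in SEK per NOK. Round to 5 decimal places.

0.99252

T = 2 years.
Growth of 1 SEK over T: e^(0.0164×2) = 1.0333438.
NOK growth factor: e^(0.0325×2) = 1.067159.
So F = 1.025 × 1.0333438 / 1.067159 = 0.9925207 (SEK/NOK).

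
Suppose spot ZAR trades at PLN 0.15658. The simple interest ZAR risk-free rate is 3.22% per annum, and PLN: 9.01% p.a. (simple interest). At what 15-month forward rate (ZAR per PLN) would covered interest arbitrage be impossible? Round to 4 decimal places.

T = 15/12 years.
PLN growth factor: 1 + 0.0901×15/12 = 1.112625.
ZAR accumulates by 1 + 0.0322×15/12 = 1.040250.
Forward (PLN per ZAR) = 0.15658 × 1.112625 / 1.040250 = 0.1674740.
Quoted the other way: 1/0.1674740 = 5.9711 ZAR per PLN.

5.9711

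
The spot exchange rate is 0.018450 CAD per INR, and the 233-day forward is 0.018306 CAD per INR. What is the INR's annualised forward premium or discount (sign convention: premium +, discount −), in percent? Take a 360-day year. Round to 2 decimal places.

-1.21%

T = 233/360 years.
Period premium: (0.018306 − 0.01845)/0.01845 = -0.0078049.
×(1/T) gives -1.21% p.a.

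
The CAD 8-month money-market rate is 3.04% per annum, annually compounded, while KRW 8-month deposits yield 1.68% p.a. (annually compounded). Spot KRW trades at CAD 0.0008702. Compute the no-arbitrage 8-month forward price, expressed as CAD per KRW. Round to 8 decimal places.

0.00087794

T = 8/12 years.
Growth of 1 CAD over T: (1 + 0.0304)^(8/12) = 1.0201653.
Growth of 1 KRW over T: (1 + 0.0168)^(8/12) = 1.0111689.
So F = 0.0008702 × 1.0201653 / 1.0111689 = 0.0008779422 (CAD/KRW).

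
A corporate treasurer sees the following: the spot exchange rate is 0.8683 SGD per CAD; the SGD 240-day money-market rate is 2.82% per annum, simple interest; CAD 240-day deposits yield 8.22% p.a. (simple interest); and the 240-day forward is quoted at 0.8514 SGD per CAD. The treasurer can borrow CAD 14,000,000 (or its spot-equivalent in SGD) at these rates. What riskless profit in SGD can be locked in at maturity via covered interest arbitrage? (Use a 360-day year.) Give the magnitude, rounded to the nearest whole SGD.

T = 240/360 years.
Route A — deposit CAD, sell forward: 14,000,000 × 1.054800 × 0.8514 = SGD 12,572,794.08.
Route B — convert at spot, deposit SGD: 14,000,000 × 0.8683 × 1.018800 = SGD 12,384,736.56.
The quoted forward overvalues CAD, so borrow SGD, buy CAD at spot, deposit the CAD at 8.22%, and sell the proceeds forward at 0.8514.
Arbitrage profit = |12,572,794.08 − 12,384,736.56| = SGD 188,058.

SGD 188,058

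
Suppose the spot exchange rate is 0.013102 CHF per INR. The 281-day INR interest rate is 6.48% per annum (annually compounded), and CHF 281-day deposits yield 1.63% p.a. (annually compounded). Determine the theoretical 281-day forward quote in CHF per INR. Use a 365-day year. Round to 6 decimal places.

0.012640

T = 281/365 years.
CHF accumulates by (1 + 0.0163)^(281/365) = 1.0125254.
INR accumulates by (1 + 0.0648)^(281/365) = 1.0495247.
CIP: F = S · (grow CHF)/(grow INR) = 0.013102 × 1.0125254/1.0495247 = 0.01264011 CHF per INR.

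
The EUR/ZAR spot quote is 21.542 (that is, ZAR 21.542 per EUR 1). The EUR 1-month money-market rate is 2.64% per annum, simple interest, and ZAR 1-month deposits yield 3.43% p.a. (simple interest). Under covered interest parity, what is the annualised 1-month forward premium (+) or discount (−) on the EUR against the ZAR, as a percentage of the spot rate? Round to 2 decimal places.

+0.79%

T = 1/12 years.
F = S · g_ZAR/g_EUR = 21.542 × 1.0028583/1.002200 = 21.556150.
Annualised premium = (F − S)/S × (1/T) = (21.556150 − 21.542)/21.542 ÷ (1/12) = 0.79%.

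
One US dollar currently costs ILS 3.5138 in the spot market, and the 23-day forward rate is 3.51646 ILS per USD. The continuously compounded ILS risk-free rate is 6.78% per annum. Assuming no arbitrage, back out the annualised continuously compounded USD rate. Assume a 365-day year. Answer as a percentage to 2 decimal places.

5.58%

T = 23/365 years.
F/S = 3.51646/3.5138 = 1.0007570 = (growth of ILS) / (growth of USD).
ILS growth factor: e^(0.0678×23/365) = 1.0042815.
That pins the USD growth at 1.0035218.
Take logs: ln 1.0035218 / (23/365) = 0.055791, so 5.58%.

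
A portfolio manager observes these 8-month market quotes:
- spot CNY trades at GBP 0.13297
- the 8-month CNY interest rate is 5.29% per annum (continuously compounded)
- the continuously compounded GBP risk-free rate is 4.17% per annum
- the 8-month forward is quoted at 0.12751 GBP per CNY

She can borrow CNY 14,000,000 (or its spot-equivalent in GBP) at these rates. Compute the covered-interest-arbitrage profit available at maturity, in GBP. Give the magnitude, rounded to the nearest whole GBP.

T = 8/12 years.
Route A — deposit CNY, sell forward: 14,000,000 × 1.035895911 × 0.12751 = GBP 1,849,219.23.
Route B — convert at spot, deposit GBP: 14,000,000 × 0.13297 × 1.028190026 = GBP 1,914,057.99.
The quoted forward undervalues CNY, so borrow CNY, convert to GBP at spot, deposit the GBP at 4.17%, and buy CNY forward at 0.12751 to cover the loan.
Profit = 1,914,057.99 − 1,849,219.23 = GBP 64,839.

GBP 64,839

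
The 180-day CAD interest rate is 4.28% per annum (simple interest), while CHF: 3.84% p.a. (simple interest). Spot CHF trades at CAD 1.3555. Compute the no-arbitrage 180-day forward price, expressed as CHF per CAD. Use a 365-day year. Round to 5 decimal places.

0.73617

T = 180/365 years.
CAD accumulates by 1 + 0.0428×180/365 = 1.0211068.
CHF accumulates by 1 + 0.0384×180/365 = 1.018937.
CIP: F = S · (grow CAD)/(grow CHF) = 1.3555 × 1.0211068/1.018937 = 1.358387 CAD per CHF.
Quoted the other way: 1/1.358387 = 0.73617 CHF per CAD.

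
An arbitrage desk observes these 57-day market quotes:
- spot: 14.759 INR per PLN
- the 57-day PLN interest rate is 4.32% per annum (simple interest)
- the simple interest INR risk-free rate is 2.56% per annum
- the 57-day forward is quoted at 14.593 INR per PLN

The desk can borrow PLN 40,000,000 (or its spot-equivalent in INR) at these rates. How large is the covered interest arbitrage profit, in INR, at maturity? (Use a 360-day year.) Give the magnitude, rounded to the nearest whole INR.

T = 57/360 years.
Invest the PLN and cover forward: 40,000,000 × 1.006840 × 14.593 = INR 587,712,644.80.
Convert at spot and invest in INR: 40,000,000 × 14.759 × 1.00405333333 = INR 592,752,925.86.
The quoted forward undervalues PLN, so borrow PLN, convert to INR at spot, deposit the INR at 2.56%, and buy PLN forward at 14.593 to cover the loan.
Profit = 592,752,925.86 − 587,712,644.80 = INR 5,040,281.

INR 5,040,281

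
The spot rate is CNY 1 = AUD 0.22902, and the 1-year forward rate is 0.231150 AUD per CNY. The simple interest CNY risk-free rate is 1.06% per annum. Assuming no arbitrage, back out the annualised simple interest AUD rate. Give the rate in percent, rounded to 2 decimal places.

2.00%

T = 1 year.
By CIP, F/S equals the AUD-to-CNY growth ratio: 0.23115/0.22902 = 1.0093005.
CNY growth factor: 1 + 0.0106×1 = 1.010600.
That pins the AUD growth at 1.0199991.
r = (1.0199991 − 1)/1 = 0.019999 → 2.00%.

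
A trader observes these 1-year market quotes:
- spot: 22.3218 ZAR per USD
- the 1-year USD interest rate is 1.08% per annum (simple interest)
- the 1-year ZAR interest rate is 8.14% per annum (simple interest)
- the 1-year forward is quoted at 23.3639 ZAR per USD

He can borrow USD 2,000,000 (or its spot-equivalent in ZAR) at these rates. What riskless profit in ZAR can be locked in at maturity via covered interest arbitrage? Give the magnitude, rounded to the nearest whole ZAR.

ZAR 1,045,129

T = 1 year.
Keep in USD, deliver into the forward: 2,000,000·1.010800·23.3639 = ZAR 47,232,460.24.
Swap to ZAR now, deposit: 2,000,000·22.3218·1.081400 = ZAR 48,277,589.04.
The quoted forward undervalues USD, so borrow USD, convert to ZAR at spot, deposit the ZAR at 8.14%, and buy USD forward at 23.3639 to cover the loan.
Arbitrage profit = |47,232,460.24 − 48,277,589.04| = ZAR 1,045,129.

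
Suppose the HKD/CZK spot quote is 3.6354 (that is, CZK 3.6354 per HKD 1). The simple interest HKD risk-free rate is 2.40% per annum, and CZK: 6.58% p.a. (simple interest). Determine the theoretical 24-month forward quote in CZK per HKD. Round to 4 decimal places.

T = 2 years.
CZK accumulates by 1 + 0.0658×2 = 1.131600.
HKD accumulates by 1 + 0.0240×2 = 1.048000.
CIP: F = S · (grow CZK)/(grow HKD) = 3.6354 × 1.131600/1.048000 = 3.925399 CZK per HKD.

3.9254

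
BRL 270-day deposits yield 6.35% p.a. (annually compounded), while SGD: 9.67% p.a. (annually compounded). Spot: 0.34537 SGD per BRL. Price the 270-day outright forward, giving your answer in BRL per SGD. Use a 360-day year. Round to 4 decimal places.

T = 270/360 years.
SGD accumulates by (1 + 0.0967)^(270/360) = 1.0716819.
Growth of 1 BRL over T: (1 + 0.0635)^(270/360) = 1.0472566.
So F = 0.34537 × 1.0716819 / 1.0472566 = 0.3534251 (SGD/BRL).
Invert for BRL per SGD: 1 / 0.3534251 = 2.8295.

2.8295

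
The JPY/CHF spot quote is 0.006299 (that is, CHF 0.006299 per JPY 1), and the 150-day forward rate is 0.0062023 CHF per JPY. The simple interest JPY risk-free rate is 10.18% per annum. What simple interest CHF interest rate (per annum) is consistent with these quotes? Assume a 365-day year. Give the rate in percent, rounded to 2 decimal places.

T = 150/365 years.
By CIP, F/S equals the CHF-to-JPY growth ratio: 0.0062023/0.006299 = 0.9846484.
JPY growth factor: 1 + 0.1018×150/365 = 1.0418356.
So the CHF growth factor = 1.0258418.
(1.0258418 − 1)/T = 0.062882, i.e. 6.29%.

6.29%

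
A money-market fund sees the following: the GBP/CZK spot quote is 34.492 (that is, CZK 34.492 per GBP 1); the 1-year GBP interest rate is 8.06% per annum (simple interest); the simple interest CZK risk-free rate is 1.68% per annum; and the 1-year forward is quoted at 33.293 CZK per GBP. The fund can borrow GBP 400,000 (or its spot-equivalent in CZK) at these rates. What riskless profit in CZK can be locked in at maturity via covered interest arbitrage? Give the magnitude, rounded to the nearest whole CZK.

CZK 361,980

T = 1 year.
Route A — deposit GBP, sell forward: 400,000 × 1.080600 × 33.293 = CZK 14,390,566.32.
Route B — convert at spot, deposit CZK: 400,000 × 34.492 × 1.016800 = CZK 14,028,586.24.
The quoted forward overvalues GBP, so borrow CZK, buy GBP at spot, deposit the GBP at 8.06%, and sell the proceeds forward at 33.293.
Arbitrage profit = |14,390,566.32 − 14,028,586.24| = CZK 361,980.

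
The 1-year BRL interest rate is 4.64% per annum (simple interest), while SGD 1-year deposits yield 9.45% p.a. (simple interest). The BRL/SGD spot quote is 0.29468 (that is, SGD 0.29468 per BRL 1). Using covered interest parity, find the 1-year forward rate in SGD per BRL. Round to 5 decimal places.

0.30823

T = 1 year.
SGD accumulates by 1 + 0.0945×1 = 1.094500.
BRL growth factor: 1 + 0.0464×1 = 1.046400.
So F = 0.29468 × 1.094500 / 1.046400 = 0.3082256 (SGD/BRL).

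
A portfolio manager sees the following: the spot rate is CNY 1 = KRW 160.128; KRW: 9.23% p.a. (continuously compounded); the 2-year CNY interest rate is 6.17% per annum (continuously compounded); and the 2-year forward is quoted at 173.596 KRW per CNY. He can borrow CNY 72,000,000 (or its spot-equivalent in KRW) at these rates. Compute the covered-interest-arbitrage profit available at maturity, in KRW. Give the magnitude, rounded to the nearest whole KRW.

KRW 273,862,386

T = 2 years.
Keep in CNY, deliver into the forward: 72,000,000·1.131336865199·173.596 = KRW 14,140,479,920.48.
Swap to KRW now, deposit: 72,000,000·160.128·1.202737248996 = KRW 13,866,617,534.92.
The quoted forward overvalues CNY, so borrow KRW, buy CNY at spot, deposit the CNY at 6.17%, and sell the proceeds forward at 173.596.
The gap between the two covered legs is KRW 273,862,386.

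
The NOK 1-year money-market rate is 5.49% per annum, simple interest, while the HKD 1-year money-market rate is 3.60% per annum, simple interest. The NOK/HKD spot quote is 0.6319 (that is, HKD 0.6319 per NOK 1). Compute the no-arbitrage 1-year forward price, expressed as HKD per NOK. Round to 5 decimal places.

0.62058

T = 1 year.
HKD accumulates by 1 + 0.0360×1 = 1.036000.
Growth of 1 NOK over T: 1 + 0.0549×1 = 1.054900.
So F = 0.6319 × 1.036000 / 1.054900 = 0.6205786 (HKD/NOK).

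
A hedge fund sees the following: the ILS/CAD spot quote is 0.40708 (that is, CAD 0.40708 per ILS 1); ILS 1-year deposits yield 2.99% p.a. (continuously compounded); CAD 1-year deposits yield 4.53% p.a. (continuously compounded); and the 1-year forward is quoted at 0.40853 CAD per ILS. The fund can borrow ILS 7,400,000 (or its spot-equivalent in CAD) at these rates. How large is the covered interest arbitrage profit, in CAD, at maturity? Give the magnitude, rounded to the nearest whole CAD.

CAD 37,113

T = 1 year.
Keep in ILS, deliver into the forward: 7,400,000·1.030351494·0.40853 = CAD 3,114,878.27.
Swap to CAD now, deposit: 7,400,000·0.40708·1.046341715 = CAD 3,151,991.41.
The quoted forward undervalues ILS, so borrow ILS, convert to CAD at spot, deposit the CAD at 4.53%, and buy ILS forward at 0.40853 to cover the loan.
Profit = 3,151,991.41 − 3,114,878.27 = CAD 37,113.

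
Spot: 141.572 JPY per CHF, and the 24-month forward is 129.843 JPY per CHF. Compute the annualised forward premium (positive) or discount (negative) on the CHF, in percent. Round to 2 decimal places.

T = 2 years.
Period premium: (129.843 − 141.572)/141.572 = -0.0828483.
×(1/T) gives -4.14% p.a.

-4.14%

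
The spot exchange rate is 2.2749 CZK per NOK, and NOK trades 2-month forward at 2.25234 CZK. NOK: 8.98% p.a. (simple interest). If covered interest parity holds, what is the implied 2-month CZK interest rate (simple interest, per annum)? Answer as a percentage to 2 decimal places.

2.94%

T = 2/12 years.
F/S = 2.25234/2.2749 = 0.9900831 = (growth of CZK) / (growth of NOK).
NOK growth factor: 1 + 0.0898×2/12 = 1.0149667.
Hence g_CZK = 1.0049014.
r = (1.0049014 − 1)/(2/12) = 0.029408 → 2.94%.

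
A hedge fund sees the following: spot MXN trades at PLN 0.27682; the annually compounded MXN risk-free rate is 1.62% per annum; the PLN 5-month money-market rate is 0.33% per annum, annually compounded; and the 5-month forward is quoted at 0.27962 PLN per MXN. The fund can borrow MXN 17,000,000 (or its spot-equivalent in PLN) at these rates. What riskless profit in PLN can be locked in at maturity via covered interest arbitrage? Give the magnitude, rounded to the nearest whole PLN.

PLN 73,072

T = 5/12 years.
Invest the MXN and cover forward: 17,000,000 × 1.006718376 × 0.27962 = PLN 4,785,476.07.
Convert at spot and invest in PLN: 17,000,000 × 0.27682 × 1.001373679 = PLN 4,712,404.45.
The quoted forward overvalues MXN, so borrow PLN, buy MXN at spot, deposit the MXN at 1.62%, and sell the proceeds forward at 0.27962.
Arbitrage profit = |4,785,476.07 − 4,712,404.45| = PLN 73,072.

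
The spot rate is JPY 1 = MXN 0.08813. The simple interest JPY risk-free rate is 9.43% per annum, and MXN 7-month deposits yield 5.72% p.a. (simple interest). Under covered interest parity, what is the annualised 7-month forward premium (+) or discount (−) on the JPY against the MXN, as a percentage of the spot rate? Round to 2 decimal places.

T = 7/12 years.
CIP forward (MXN per JPY) = 0.08813 × 1.0333667/1.0550083 = 0.08632217.
Annualised premium = (F − S)/S × (1/T) = (0.08632217 − 0.08813)/0.08813 ÷ (7/12) = -3.52%.

-3.52%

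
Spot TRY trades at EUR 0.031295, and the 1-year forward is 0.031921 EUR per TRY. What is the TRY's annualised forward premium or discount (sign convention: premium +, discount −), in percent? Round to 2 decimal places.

+2.00%

T = 1 year.
(F − S)/S = (0.031921 − 0.031295)/0.031295 = 0.0200032.
Per annum: 0.0200032 / 1 = 0.020003 = 2.00%.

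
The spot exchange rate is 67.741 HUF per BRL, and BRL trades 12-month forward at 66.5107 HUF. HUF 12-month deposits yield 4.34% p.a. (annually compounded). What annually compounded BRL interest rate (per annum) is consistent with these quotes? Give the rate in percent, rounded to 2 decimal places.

T = 1 year.
F/S = 66.5107/67.741 = 0.9818382 = (growth of HUF) / (growth of BRL).
The HUF side grows by (1 + 0.0434)^1 = 1.043400.
So the BRL growth factor = 1.0627006.
r = 1.0627006^(1/1) − 1 = 0.062701 → 6.27%.

6.27%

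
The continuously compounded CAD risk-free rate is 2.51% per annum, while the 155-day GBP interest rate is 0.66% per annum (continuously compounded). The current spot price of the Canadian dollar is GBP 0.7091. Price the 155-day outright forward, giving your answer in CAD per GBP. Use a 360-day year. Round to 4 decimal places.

1.4215

T = 155/360 years.
GBP accumulates by e^(0.0066×155/360) = 1.0028457.
Growth of 1 CAD over T: e^(0.0251×155/360) = 1.0108656.
So F = 0.7091 × 1.0028457 / 1.0108656 = 0.7034742 (GBP/CAD).
Quoted the other way: 1/0.7034742 = 1.4215 CAD per GBP.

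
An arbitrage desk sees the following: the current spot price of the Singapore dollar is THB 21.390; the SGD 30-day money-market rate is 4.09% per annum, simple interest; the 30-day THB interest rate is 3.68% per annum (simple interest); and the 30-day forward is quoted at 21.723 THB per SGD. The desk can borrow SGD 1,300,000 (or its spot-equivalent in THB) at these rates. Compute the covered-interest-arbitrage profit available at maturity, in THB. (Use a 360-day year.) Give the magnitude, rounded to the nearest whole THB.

T = 30/360 years.
Keep in SGD, deliver into the forward: 1,300,000·1.0034083333·21.723 = THB 28,336,150.99.
Swap to THB now, deposit: 1,300,000·21.390·1.0030666667 = THB 27,892,274.80.
The quoted forward overvalues SGD, so borrow THB, buy SGD at spot, deposit the SGD at 4.09%, and sell the proceeds forward at 21.723.
Arbitrage profit = |28,336,150.99 − 27,892,274.80| = THB 443,876.

THB 443,876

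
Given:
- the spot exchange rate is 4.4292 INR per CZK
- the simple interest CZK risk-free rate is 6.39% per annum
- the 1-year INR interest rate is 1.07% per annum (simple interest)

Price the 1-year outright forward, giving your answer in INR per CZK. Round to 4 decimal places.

4.2077

T = 1 year.
INR growth factor: 1 + 0.0107×1 = 1.010700.
CZK growth factor: 1 + 0.0639×1 = 1.063900.
CIP: F = S · (grow INR)/(grow CZK) = 4.4292 × 1.010700/1.063900 = 4.207719 INR per CZK.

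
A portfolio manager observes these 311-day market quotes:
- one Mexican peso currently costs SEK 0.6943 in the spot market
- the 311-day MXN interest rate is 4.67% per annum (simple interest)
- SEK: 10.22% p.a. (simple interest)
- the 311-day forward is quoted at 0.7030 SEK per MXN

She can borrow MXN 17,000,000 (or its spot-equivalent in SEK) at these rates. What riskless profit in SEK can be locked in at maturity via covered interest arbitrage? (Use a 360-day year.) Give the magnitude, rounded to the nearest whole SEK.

SEK 412,043

T = 311/360 years.
Route A — deposit MXN, sell forward: 17,000,000 × 1.0403436111 × 0.7030 = SEK 12,433,146.50.
Route B — convert at spot, deposit SEK: 17,000,000 × 0.6943 × 1.0882894444 = SEK 12,845,189.14.
The quoted forward undervalues MXN, so borrow MXN, convert to SEK at spot, deposit the SEK at 10.22%, and buy MXN forward at 0.7030 to cover the loan.
Profit = 12,845,189.14 − 12,433,146.50 = SEK 412,043.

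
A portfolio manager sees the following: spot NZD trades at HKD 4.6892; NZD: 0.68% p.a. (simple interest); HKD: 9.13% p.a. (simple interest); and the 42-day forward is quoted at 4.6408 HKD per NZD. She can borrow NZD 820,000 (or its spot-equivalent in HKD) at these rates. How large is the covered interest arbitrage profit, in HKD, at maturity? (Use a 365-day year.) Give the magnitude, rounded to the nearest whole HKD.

T = 42/365 years.
Keep in NZD, deliver into the forward: 820,000·1.000782466·4.6408 = HKD 3,808,433.64.
Swap to HKD now, deposit: 820,000·4.6892·1.010505753 = HKD 3,885,540.13.
The quoted forward undervalues NZD, so borrow NZD, convert to HKD at spot, deposit the HKD at 9.13%, and buy NZD forward at 4.6408 to cover the loan.
Profit = 3,885,540.13 − 3,808,433.64 = HKD 77,106.

HKD 77,106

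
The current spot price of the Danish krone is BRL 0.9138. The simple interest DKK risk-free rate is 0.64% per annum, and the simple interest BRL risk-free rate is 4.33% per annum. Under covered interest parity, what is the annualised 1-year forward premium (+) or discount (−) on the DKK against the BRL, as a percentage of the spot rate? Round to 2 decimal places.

+3.67%

T = 1 year.
CIP forward (BRL per DKK) = 0.9138 × 1.043300/1.006400 = 0.9473048.
Annualised premium = (F − S)/S × (1/T) = (0.9473048 − 0.9138)/0.9138 ÷ 1 = 3.67%.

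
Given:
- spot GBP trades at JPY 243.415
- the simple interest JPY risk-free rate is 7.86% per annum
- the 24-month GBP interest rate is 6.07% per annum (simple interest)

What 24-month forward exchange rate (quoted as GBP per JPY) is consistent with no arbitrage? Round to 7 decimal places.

0.0039811

T = 2 years.
JPY growth factor: 1 + 0.0786×2 = 1.157200.
GBP accumulates by 1 + 0.0607×2 = 1.121400.
Forward (JPY per GBP) = 243.415 × 1.157200 / 1.121400 = 251.1859.
Invert for GBP per JPY: 1 / 251.1859 = 0.0039811.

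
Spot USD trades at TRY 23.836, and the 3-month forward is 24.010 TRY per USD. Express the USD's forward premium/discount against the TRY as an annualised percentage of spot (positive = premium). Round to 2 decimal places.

T = 3/12 years.
USD trades forward at +0.72999% vs spot over the period.
Annualise by dividing by T: 0.0072999 / (3/12) = 0.029200 → 2.92%.

+2.92%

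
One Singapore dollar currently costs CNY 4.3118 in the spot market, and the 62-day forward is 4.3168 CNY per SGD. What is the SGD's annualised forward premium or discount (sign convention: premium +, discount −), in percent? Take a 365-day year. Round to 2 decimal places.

+0.68%

T = 62/365 years.
SGD trades forward at +0.11596% vs spot over the period.
×(1/T) gives 0.68% p.a.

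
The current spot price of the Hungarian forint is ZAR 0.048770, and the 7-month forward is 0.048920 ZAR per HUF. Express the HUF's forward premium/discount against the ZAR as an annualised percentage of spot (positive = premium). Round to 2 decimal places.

+0.53%

T = 7/12 years.
Period premium: (0.048920 − 0.04877)/0.04877 = 0.0030757.
Annualise by dividing by T: 0.0030757 / (7/12) = 0.005273 → 0.53%.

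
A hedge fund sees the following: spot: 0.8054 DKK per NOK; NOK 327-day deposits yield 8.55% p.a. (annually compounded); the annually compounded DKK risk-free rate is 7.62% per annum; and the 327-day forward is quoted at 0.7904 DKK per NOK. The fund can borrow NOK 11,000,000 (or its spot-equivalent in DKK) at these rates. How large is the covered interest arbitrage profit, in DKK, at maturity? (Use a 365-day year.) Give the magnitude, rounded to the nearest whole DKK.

T = 327/365 years.
Route A — deposit NOK, sell forward: 11,000,000 × 1.076267983 × 0.7904 = DKK 9,357,504.35.
Route B — convert at spot, deposit DKK: 11,000,000 × 0.8054 × 1.068003367 = DKK 9,461,869.03.
The quoted forward undervalues NOK, so borrow NOK, convert to DKK at spot, deposit the DKK at 7.62%, and buy NOK forward at 0.7904 to cover the loan.
The gap between the two covered legs is DKK 104,365.

DKK 104,365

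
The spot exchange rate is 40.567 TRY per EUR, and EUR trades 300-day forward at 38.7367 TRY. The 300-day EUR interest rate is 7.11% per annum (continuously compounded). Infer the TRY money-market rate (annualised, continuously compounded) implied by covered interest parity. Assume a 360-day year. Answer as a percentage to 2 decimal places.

1.57%

T = 300/360 years.
CIP gives F = S · g_TRY/g_EUR, so g_TRY/g_EUR = 38.7367/40.567 = 0.9548820.
EUR growth factor: e^(0.0711×300/360) = 1.0610405.
That pins the TRY growth at 1.0131685.
r = ln(1.0131685)/(300/360) = 0.015699 → 1.57%.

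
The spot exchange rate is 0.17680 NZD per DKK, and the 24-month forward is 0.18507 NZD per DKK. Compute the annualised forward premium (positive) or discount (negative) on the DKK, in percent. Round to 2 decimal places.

+2.34%

T = 2 years.
Period premium: (0.18507 − 0.1768)/0.1768 = 0.0467760.
Per annum: 0.0467760 / 2 = 0.023388 = 2.34%.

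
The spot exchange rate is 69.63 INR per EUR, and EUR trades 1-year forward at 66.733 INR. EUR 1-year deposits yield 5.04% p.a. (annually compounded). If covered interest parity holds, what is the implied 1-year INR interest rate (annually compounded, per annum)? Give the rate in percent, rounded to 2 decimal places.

0.67%

T = 1 year.
By CIP, F/S equals the INR-to-EUR growth ratio: 66.733/69.63 = 0.9583944.
The EUR side grows by (1 + 0.0504)^1 = 1.050400.
Hence g_INR = 1.0066975.
r = 1.0066975^(1/1) − 1 = 0.006698 → 0.67%.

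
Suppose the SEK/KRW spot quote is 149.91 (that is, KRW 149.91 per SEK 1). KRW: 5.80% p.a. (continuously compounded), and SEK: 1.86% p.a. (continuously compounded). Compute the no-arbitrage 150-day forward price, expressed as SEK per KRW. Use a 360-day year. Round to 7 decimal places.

0.0065621

T = 150/360 years.
KRW growth factor: e^(0.0580×150/360) = 1.024461.
SEK accumulates by e^(0.0186×150/360) = 1.0077801.
So F = 149.91 × 1.024461 / 1.0077801 = 152.3913 (KRW/SEK).
Quoted the other way: 1/152.3913 = 0.0065621 SEK per KRW.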